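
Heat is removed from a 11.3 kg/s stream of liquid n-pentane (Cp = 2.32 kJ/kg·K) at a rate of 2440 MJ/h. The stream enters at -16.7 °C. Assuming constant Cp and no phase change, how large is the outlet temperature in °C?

T_out = -42.6 °C

Q = 2440 MJ/h = 677.78 kJ/s
ΔT = Q/(ṁ·Cp) = 677.78/(11.3×2.32) = 25.854 K
T_out = -16.7 − 25.854 = -42.554 °C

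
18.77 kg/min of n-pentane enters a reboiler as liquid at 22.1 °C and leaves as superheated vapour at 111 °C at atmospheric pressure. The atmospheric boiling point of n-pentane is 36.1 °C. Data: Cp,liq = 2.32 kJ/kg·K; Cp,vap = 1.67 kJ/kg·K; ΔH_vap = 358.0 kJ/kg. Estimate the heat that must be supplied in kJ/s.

liquid 22.1→36.1 °C: 32.48 kJ/kg
vaporisation at 36.1 °C: 358 kJ/kg
vapour 36.1→111 °C: 125.08 kJ/kg
Δh = 32.48 + 358 + 125.08 = 515.56 kJ/kg
Q = ṁ·Δh = 18.77 kg/min × 515.56 kJ/kg = 9677.1 kJ/min
|Q| = 161.29 kW

Q = 161 kJ/s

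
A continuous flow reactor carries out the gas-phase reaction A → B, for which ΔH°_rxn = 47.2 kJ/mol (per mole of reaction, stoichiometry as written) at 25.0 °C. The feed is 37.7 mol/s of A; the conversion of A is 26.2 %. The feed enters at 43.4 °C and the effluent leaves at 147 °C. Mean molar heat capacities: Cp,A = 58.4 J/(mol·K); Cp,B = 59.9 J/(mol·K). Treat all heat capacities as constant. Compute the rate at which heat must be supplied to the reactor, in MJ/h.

Q_in = 2510 MJ/h

Extent of reaction ξ = 0.262 × 37.7 = 9.8774 mol/s
Reaction term: ξ·ΔH°_rxn = 9.8774 × 47.2 = 466.21 kJ/s
Sensible, feed 43.4→25 °C: -40.511 kJ/s
Outlet flows (mol/s): A 27.823, B 9.8774
Sensible, products 25→147 °C: 270.41 kJ/s
Q = ΔH = 696.11 kJ/s = 696.11 kW
Heat supplied = 2506 MJ/h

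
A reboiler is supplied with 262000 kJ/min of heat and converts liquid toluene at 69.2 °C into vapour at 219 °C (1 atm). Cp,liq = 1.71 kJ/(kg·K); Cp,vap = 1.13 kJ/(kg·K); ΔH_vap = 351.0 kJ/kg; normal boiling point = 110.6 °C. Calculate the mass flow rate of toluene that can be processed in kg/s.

Δh = 1.71×(110.6−69.2) + 351.0 + 1.13×(219−110.6) = 544.29 kJ/kg
Q = 262000 kJ/min = 4366.7 kJ/s = 4366.7 kJ/s
ṁ = Q/Δh = 4366.7 / 544.29 = 8.0227 kg/s

ṁ = 8.02 kg/s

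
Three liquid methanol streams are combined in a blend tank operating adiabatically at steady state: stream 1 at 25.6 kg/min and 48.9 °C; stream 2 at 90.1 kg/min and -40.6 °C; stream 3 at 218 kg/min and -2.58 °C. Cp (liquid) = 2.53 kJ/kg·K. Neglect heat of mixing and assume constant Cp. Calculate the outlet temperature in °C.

T_out = -8.90 °C

No heat crosses the boundary, so H_out = H_in.
T_out = Σ ṁᵢCp,ᵢTᵢ / Σ ṁᵢCp,ᵢ
      = -7510.7 / 844.26 = -8.8962 °C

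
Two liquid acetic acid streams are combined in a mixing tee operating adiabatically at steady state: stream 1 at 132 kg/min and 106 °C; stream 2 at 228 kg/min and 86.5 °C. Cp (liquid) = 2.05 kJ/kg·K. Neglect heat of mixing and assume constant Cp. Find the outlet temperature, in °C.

No heat crosses the boundary, so H_out = H_in.
T_out = Σ ṁᵢCp,ᵢTᵢ / Σ ṁᵢCp,ᵢ
      = 69114 / 738 = 93.65 °C

T_out = 93.6 °C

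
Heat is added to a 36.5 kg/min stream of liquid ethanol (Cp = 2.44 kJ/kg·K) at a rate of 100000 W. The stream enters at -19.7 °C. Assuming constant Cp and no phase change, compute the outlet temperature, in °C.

T_out = 47.7 °C

Q = 100000 W = 6000 kJ/min
ΔT = Q/(ṁ·Cp) = 6000/(36.5×2.44) = 67.37 K
T_out = -19.7 + 67.37 = 47.67 °C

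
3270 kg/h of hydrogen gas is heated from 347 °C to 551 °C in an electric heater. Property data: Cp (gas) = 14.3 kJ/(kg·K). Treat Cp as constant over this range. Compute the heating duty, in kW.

Q = ṁ·Cp·ΔT = 3270 × 14.3 × (551 − 347) = 9.5392e+06 kJ/h
Converting: 9.5392e+06 / 3600 s = 2649.8 kW

Q = 2650 kW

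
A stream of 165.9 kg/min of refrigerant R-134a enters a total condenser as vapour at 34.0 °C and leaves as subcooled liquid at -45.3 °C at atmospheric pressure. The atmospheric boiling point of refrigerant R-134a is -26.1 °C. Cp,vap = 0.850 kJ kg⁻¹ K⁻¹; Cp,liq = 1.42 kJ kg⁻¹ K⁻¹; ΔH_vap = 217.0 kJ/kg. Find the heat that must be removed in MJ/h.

Q_c = 2940 MJ/h

vapour 34.0→-26.1 °C: -51.085 kJ/kg
condensation at -26.1 °C: -217 kJ/kg
liquid -26.1→-45.3 °C: -27.264 kJ/kg
Δh = -51.085 + -217 + -27.264 = -295.35 kJ/kg
Q = ṁ·Δh = 165.9 kg/min × -295.35 kJ/kg = -48998 kJ/min
|Q| = 816.64 kW = 2939.9 MJ/h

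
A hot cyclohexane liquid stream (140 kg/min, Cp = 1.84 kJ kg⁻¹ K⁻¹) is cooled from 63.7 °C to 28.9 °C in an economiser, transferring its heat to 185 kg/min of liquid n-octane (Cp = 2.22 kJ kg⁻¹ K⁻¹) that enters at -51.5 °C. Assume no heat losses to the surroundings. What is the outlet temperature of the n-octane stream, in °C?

T_c,out = -29.7 °C

Heat released by hot stream: Q = 140 × 1.84 × (63.7 − 28.9) = 8964.5 kJ/min
Energy balance on cold side (adiabatic exchanger): Q = ṁ_c·Cp_c·(T_c,out − T_c,in)
T_c,out = -51.5 + 8964.5/(185 × 2.22) = -29.673 °C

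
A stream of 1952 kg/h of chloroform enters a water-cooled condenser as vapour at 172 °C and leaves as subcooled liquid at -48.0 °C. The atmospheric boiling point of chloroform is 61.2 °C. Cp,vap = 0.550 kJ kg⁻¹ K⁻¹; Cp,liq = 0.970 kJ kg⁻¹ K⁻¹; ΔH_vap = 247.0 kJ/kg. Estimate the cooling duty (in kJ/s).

vapour 172→61.2 °C: -60.94 kJ/kg
condensation at 61.2 °C: -247 kJ/kg
liquid 61.2→-48.0 °C: -105.92 kJ/kg
Δh = -60.94 + -247 + -105.92 = -413.86 kJ/kg
Q = ṁ·Δh = 1952 kg/h × -413.86 kJ/kg = -807860 kJ/h
|Q| = 224.41 kW

Q_c = 224 kJ/s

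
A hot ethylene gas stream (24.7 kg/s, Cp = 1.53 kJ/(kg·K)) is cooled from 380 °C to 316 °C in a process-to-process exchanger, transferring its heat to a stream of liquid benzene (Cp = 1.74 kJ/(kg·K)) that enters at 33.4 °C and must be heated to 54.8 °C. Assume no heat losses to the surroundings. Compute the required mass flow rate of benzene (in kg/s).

Heat released by hot stream: Q = 24.7 × 1.53 × (380 − 316) = 2418.6 kJ/s
Energy balance on cold side (adiabatic exchanger): Q = ṁ_c·Cp_c·(T_c,out − T_c,in)
ṁ_c = 2418.6 / [1.74 × (54.8 − 33.4)] = 64.954 kg/s

ṁ_c = 65.0 kg/s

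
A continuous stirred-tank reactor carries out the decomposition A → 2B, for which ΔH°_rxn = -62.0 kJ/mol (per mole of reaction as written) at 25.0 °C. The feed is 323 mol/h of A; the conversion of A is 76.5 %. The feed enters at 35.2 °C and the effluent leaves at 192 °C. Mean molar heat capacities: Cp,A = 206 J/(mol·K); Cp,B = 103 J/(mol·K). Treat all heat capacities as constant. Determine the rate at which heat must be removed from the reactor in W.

Extent of reaction ξ = 0.765 × 323 = 247.09 mol/h
Reaction term: ξ·ΔH°_rxn = 247.09 × -62.0 = -15320 kJ/h
Sensible, feed 35.2→25 °C: -678.69 kJ/h
Outlet flows (mol/h): A 75.905, B 494.19
Sensible, products 25→192 °C: 11112 kJ/h
Q = ΔH = -4886.7 kJ/h = -1.3574 kW
Heat removed = 1357.4 W

Q_out = 1360 W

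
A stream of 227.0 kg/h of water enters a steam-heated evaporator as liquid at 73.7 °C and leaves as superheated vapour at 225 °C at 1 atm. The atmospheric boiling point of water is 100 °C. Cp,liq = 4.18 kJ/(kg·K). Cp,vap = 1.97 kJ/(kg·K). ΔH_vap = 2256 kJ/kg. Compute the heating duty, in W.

liquid 73.7→100 °C: 109.93 kJ/kg
vaporisation at 100 °C: 2256 kJ/kg
vapour 100→225 °C: 246.25 kJ/kg
Δh = 109.93 + 2256 + 246.25 = 2612.2 kJ/kg
Q = ṁ·Δh = 227.0 kg/h × 2612.2 kJ/kg = 592970 kJ/h
|Q| = 164.71 kW = 164710 W

Q = 165000 W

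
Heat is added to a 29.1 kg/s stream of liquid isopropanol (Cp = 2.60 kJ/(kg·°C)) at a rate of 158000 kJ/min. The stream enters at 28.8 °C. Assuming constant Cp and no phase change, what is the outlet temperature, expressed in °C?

Q = 158000 kJ/min = 2633.3 kJ/s
ΔT = Q/(ṁ·Cp) = 2633.3/(29.1×2.60) = 34.805 K
T_out = 28.8 + 34.805 = 63.605 °C

T_out = 63.6 °C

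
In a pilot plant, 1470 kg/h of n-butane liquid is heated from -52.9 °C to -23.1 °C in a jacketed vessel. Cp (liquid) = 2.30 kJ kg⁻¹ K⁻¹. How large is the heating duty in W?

Q = ṁ·Cp·ΔT = 1470 × 2.30 × (-23.1 − -52.9) = 100750 kJ/h
Converting: 100750 / 3600 s = 27.987 kW
Heating duty = 27987 W

Q = 28000 W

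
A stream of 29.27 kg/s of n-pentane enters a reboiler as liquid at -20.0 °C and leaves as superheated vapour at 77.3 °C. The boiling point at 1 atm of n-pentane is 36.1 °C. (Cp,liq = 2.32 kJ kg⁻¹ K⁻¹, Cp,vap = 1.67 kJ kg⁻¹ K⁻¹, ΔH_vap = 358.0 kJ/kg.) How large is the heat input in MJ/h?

liquid -20.0→36.1 °C: 130.15 kJ/kg
vaporisation at 36.1 °C: 358 kJ/kg
vapour 36.1→77.3 °C: 68.804 kJ/kg
Δh = 130.15 + 358 + 68.804 = 556.96 kJ/kg
Q = ṁ·Δh = 29.27 kg/s × 556.96 kJ/kg = 16302 kJ/s
|Q| = 16302 kW = 58688 MJ/h

Q = 58700 MJ/h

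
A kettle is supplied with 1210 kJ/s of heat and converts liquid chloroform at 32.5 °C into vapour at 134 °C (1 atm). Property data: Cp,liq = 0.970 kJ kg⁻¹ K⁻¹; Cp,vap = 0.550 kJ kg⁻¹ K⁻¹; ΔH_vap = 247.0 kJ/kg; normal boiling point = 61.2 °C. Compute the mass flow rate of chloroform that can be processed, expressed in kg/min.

Δh = 0.970×(61.2−32.5) + 247.0 + 0.550×(134−61.2) = 314.88 kJ/kg
Q = 1210 kJ/s = 1210 kJ/s = 72600 kJ/min
ṁ = Q/Δh = 72600 / 314.88 = 230.56 kg/min

ṁ = 231 kg/min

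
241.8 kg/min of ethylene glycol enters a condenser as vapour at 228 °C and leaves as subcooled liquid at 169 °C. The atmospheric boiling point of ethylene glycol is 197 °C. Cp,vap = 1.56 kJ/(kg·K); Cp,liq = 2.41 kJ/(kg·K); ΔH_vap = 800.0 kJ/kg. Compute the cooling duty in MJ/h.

Q_c = 13300 MJ/h

vapour 228→197 °C: -48.36 kJ/kg
condensation at 197 °C: -800 kJ/kg
liquid 197→169 °C: -67.48 kJ/kg
Δh = -48.36 + -800 + -67.48 = -915.84 kJ/kg
Q = ṁ·Δh = 241.8 kg/min × -915.84 kJ/kg = -221450 kJ/min
|Q| = 3690.8 kW = 13287 MJ/h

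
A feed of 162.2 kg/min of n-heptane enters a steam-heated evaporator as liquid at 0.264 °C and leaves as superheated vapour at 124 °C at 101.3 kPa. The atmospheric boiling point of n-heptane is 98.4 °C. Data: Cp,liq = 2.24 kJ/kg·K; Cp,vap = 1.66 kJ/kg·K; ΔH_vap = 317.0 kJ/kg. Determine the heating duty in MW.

liquid 0.264→98.4 °C: 219.82 kJ/kg
vaporisation at 98.4 °C: 317 kJ/kg
vapour 98.4→124 °C: 42.496 kJ/kg
Δh = 219.82 + 317 + 42.496 = 579.32 kJ/kg
Q = ṁ·Δh = 162.2 kg/min × 579.32 kJ/kg = 93966 kJ/min
|Q| = 1566.1 kW = 1.5661 MW

Q = 1.57 MW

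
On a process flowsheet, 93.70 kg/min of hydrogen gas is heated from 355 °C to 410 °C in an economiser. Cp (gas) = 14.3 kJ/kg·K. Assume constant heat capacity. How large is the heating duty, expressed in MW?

Q = 1.23 MW

Q = ṁ·Cp·ΔT = 93.70 × 14.3 × (410 − 355) = 73695 kJ/min
Converting: 73695 / 60 s = 1228.3 kW
Heating duty = 1.2283 MW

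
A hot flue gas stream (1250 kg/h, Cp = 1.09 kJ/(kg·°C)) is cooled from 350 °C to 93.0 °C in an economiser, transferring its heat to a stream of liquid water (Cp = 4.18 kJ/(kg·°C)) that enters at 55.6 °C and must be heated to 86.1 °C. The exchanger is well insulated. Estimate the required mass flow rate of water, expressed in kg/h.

Heat released by hot stream: Q = 1250 × 1.09 × (350 − 93.0) = 350160 kJ/h
Energy balance on cold side (adiabatic exchanger): Q = ṁ_c·Cp_c·(T_c,out − T_c,in)
ṁ_c = 350160 / [4.18 × (86.1 − 55.6)] = 2746.6 kg/h

ṁ_c = 2750 kg/h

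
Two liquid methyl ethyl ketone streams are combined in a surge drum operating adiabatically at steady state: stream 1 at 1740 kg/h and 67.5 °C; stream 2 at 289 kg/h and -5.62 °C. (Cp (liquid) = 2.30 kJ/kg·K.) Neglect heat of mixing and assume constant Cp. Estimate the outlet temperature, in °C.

T_out = 57.1 °C

No heat crosses the boundary, so H_out = H_in.
T_out = Σ ṁᵢCp,ᵢTᵢ / Σ ṁᵢCp,ᵢ
      = 266400 / 4666.7 = 57.085 °C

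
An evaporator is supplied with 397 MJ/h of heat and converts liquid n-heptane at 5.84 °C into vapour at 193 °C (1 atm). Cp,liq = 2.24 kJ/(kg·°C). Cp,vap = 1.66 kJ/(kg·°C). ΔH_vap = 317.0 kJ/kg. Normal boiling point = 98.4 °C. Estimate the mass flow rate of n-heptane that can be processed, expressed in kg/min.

ṁ = 9.71 kg/min

Δh = 2.24×(98.4−5.84) + 317.0 + 1.66×(193−98.4) = 681.37 kJ/kg
Q = 397 MJ/h = 110.28 kJ/s = 6616.7 kJ/min
ṁ = Q/Δh = 6616.7 / 681.37 = 9.7108 kg/min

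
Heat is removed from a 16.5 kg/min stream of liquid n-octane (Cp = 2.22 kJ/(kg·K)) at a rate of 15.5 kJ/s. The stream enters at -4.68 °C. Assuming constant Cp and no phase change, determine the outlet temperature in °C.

Q = 15.5 kJ/s = 930 kJ/min
ΔT = Q/(ṁ·Cp) = 930/(16.5×2.22) = 25.389 K
T_out = -4.68 − 25.389 = -30.069 °C

T_out = -30.1 °C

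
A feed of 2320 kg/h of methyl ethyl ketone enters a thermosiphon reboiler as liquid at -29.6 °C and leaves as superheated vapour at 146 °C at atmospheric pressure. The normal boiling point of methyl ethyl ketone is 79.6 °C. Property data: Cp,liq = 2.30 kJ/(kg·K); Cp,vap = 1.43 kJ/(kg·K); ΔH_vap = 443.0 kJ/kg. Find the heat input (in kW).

liquid -29.6→79.6 °C: 251.16 kJ/kg
vaporisation at 79.6 °C: 443 kJ/kg
vapour 79.6→146 °C: 94.952 kJ/kg
Δh = 251.16 + 443 + 94.952 = 789.11 kJ/kg
Q = ṁ·Δh = 2320 kg/h × 789.11 kJ/kg = 1.8307e+06 kJ/h
|Q| = 508.54 kW

Q = 509 kW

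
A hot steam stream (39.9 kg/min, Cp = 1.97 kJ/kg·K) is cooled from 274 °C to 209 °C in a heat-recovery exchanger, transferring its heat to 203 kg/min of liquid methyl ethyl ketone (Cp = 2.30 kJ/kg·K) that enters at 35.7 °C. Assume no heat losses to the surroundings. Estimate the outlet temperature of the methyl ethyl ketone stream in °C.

Heat released by hot stream: Q = 39.9 × 1.97 × (274 − 209) = 5109.2 kJ/min
Energy balance on cold side (adiabatic exchanger): Q = ṁ_c·Cp_c·(T_c,out − T_c,in)
T_c,out = 35.7 + 5109.2/(203 × 2.30) = 46.643 °C

T_c,out = 46.6 °C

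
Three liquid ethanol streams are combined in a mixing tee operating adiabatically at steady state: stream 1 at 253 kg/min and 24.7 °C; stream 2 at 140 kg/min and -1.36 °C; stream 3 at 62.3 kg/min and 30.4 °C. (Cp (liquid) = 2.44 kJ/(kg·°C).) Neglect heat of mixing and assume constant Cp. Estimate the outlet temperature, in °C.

T_out = 17.5 °C

Energy balance with Q = 0: Σ ṁᵢCp,ᵢ(T_out − Tᵢ) = 0
Σ ṁᵢCp,ᵢTᵢ = 253×2.44×24.7 + 140×2.44×-1.36 + 62.3×2.44×30.4 = 19404
Σ ṁᵢCp,ᵢ = 253×2.44 + 140×2.44 + 62.3×2.44 = 1110.9
T_out = 19404 / 1110.9 = 17.467 °C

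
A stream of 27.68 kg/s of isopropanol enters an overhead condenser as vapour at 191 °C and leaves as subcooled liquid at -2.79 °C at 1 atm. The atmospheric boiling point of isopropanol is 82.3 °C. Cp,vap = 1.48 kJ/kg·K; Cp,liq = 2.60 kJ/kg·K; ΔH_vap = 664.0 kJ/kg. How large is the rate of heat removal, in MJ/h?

Q_c = 104000 MJ/h

vapour 191→82.3 °C: -160.88 kJ/kg
condensation at 82.3 °C: -664 kJ/kg
liquid 82.3→-2.79 °C: -221.23 kJ/kg
Δh = -160.88 + -664 + -221.23 = -1046.1 kJ/kg
Q = ṁ·Δh = 27.68 kg/s × -1046.1 kJ/kg = -28956 kJ/s
|Q| = 28956 kW = 104240 MJ/h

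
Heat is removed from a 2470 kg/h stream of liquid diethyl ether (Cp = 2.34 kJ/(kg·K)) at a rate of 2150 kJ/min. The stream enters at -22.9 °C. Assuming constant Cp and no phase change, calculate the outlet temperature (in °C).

Q = 2150 kJ/min = 129000 kJ/h
ΔT = Q/(ṁ·Cp) = 129000/(2470×2.34) = 22.319 K
T_out = -22.9 − 22.319 = -45.219 °C

T_out = -45.2 °C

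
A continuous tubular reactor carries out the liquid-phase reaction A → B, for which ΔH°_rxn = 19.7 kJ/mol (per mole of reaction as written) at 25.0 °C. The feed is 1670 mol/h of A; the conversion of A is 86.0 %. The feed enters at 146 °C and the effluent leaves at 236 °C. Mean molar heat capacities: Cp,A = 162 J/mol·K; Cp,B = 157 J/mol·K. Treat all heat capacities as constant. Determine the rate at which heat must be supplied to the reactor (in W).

Q_in = 14200 W

Extent of reaction ξ = 0.860 × 1670 = 1436.2 mol/h
Reaction term: ξ·ΔH°_rxn = 1436.2 × 19.7 = 28293 kJ/h
Sensible, feed 146→25 °C: -32735 kJ/h
Outlet flows (mol/h): A 233.8, B 1436.2
Sensible, products 25→236 °C: 55569 kJ/h
Q = ΔH = 51127 kJ/h = 14.202 kW
Heat supplied = 14202 W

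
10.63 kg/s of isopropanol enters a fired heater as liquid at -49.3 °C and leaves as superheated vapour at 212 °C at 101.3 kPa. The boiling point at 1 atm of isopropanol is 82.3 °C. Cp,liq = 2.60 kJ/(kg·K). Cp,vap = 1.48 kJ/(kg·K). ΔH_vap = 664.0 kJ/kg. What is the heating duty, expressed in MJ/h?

liquid -49.3→82.3 °C: 342.16 kJ/kg
vaporisation at 82.3 °C: 664 kJ/kg
vapour 82.3→212 °C: 191.96 kJ/kg
Δh = 342.16 + 664 + 191.96 = 1198.1 kJ/kg
Q = ṁ·Δh = 10.63 kg/s × 1198.1 kJ/kg = 12736 kJ/s
|Q| = 12736 kW = 45850 MJ/h

Q = 45800 MJ/h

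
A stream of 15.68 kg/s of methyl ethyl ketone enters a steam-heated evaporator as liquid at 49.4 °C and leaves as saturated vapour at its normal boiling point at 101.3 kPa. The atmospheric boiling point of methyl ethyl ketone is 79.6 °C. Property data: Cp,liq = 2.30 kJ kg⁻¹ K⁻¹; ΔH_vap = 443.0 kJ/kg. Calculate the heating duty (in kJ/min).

liquid 49.4→79.6 °C: 69.46 kJ/kg
vaporisation at 79.6 °C: 443 kJ/kg
Δh = 69.46 + 443 = 512.46 kJ/kg
Q = ṁ·Δh = 15.68 kg/s × 512.46 kJ/kg = 8035.4 kJ/s
|Q| = 8035.4 kW = 482120 kJ/min

Q = 482000 kJ/min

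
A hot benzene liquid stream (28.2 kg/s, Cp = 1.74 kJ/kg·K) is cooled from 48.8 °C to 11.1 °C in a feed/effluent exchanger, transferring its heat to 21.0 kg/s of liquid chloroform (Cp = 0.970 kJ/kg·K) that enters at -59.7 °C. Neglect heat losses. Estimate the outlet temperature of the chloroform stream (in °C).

T_c,out = 31.1 °C

Heat released by hot stream: Q = 28.2 × 1.74 × (48.8 − 11.1) = 1849.9 kJ/s
Energy balance on cold side (adiabatic exchanger): Q = ṁ_c·Cp_c·(T_c,out − T_c,in)
T_c,out = -59.7 + 1849.9/(21.0 × 0.970) = 31.113 °C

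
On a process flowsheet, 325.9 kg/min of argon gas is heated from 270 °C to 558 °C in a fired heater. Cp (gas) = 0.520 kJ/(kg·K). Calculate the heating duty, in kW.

Q = 813 kW

Q = ṁ·Cp·ΔT = 325.9 × 0.520 × (558 − 270) = 48807 kJ/min
Converting: 48807 / 60 s = 813.45 kW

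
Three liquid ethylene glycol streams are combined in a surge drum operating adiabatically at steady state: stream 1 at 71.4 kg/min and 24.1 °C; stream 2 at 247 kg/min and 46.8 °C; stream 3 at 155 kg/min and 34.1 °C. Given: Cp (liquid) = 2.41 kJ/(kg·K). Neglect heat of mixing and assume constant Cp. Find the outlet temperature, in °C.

T_out = 39.2 °C

Energy balance with Q = 0: Σ ṁᵢCp,ᵢ(T_out − Tᵢ) = 0
Σ ṁᵢCp,ᵢTᵢ = 71.4×2.41×24.1 + 247×2.41×46.8 + 155×2.41×34.1 = 44744
Σ ṁᵢCp,ᵢ = 71.4×2.41 + 247×2.41 + 155×2.41 = 1140.9
T_out = 44744 / 1140.9 = 39.218 °C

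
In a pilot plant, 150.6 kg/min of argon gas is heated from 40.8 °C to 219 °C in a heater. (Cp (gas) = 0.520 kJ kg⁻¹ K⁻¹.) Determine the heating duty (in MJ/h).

Q = ṁ·Cp·ΔT = 150.6 × 0.520 × (219 − 40.8) = 13955 kJ/min
Converting: 13955 / 60 s = 232.59 kW
Heating duty = 837.31 MJ/h

Q = 837 MJ/h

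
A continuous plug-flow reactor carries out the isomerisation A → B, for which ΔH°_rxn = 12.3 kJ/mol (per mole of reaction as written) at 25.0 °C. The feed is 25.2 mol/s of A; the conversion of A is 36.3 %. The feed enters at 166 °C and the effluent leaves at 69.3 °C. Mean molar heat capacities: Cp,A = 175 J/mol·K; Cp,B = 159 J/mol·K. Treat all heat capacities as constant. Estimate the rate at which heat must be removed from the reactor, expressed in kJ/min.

Extent of reaction ξ = 0.363 × 25.2 = 9.1476 mol/s
Reaction term: ξ·ΔH°_rxn = 9.1476 × 12.3 = 112.52 kJ/s
Sensible, feed 166→25 °C: -621.81 kJ/s
Outlet flows (mol/s): A 16.052, B 9.1476
Sensible, products 25→69.3 °C: 188.88 kJ/s
Q = ΔH = -320.42 kJ/s = -320.42 kW
Heat removed = 19225 kJ/min

Q_out = 19200 kJ/min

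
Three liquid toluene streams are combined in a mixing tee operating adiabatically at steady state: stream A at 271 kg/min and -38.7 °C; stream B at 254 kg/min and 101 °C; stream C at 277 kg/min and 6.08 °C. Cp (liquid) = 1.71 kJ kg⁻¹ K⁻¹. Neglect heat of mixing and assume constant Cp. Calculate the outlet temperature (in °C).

T_out = 21.0 °C

No heat crosses the boundary, so H_out = H_in.
T_out = Σ ṁᵢCp,ᵢTᵢ / Σ ṁᵢCp,ᵢ
      = 28814 / 1371.4 = 21.011 °C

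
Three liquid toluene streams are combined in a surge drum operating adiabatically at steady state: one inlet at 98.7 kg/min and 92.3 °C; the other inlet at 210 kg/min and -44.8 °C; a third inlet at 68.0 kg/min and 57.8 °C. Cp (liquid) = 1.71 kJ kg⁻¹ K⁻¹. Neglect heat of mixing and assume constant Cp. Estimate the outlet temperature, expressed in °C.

T_out = 9.64 °C

Adiabatic, steady state ⇒ Σ ṁᵢCp,ᵢ(T_out − Tᵢ) = 0
T_out = Σ ṁᵢCp,ᵢTᵢ / Σ ṁᵢCp,ᵢ
      = 6211.4 / 644.16 = 9.6427 °C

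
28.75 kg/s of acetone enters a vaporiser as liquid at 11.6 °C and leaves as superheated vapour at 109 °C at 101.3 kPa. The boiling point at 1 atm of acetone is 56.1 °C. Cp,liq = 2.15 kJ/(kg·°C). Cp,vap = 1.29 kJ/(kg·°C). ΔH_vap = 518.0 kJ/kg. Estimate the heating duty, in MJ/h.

liquid 11.6→56.1 °C: 95.675 kJ/kg
vaporisation at 56.1 °C: 518 kJ/kg
vapour 56.1→109 °C: 68.241 kJ/kg
Δh = 95.675 + 518 + 68.241 = 681.92 kJ/kg
Q = ṁ·Δh = 28.75 kg/s × 681.92 kJ/kg = 19605 kJ/s
|Q| = 19605 kW = 70578 MJ/h

Q = 70600 MJ/h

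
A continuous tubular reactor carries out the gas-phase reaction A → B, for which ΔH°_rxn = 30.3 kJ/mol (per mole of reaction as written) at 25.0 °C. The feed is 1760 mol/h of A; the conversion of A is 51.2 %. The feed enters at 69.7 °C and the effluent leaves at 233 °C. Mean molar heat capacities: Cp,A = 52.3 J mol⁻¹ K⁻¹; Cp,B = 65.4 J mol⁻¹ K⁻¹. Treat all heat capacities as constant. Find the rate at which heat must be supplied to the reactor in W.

Extent of reaction ξ = 0.512 × 1760 = 901.12 mol/h
Reaction term: ξ·ΔH°_rxn = 901.12 × 30.3 = 27304 kJ/h
Sensible, feed 69.7→25 °C: -4114.5 kJ/h
Outlet flows (mol/h): A 858.88, B 901.12
Sensible, products 25→233 °C: 21601 kJ/h
Q = ΔH = 44791 kJ/h = 12.442 kW
Heat supplied = 12442 W

Q_in = 12400 W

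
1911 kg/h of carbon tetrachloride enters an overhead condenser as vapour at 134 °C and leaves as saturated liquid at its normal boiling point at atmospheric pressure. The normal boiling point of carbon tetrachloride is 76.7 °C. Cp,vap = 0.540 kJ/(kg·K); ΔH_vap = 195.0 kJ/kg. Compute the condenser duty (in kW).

Q_c = 120 kW

vapour 134→76.7 °C: -30.942 kJ/kg
condensation at 76.7 °C: -195 kJ/kg
Δh = -30.942 + -195 = -225.94 kJ/kg
Q = ṁ·Δh = 1911 kg/h × -225.94 kJ/kg = -431780 kJ/h
|Q| = 119.94 kW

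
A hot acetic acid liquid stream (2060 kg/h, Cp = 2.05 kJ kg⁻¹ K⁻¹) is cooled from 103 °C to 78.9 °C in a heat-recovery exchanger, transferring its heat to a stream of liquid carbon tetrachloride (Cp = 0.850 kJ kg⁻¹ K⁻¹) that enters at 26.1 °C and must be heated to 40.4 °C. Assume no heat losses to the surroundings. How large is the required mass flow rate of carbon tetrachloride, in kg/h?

Heat released by hot stream: Q = 2060 × 2.05 × (103 − 78.9) = 101770 kJ/h
Energy balance on cold side (adiabatic exchanger): Q = ṁ_c·Cp_c·(T_c,out − T_c,in)
ṁ_c = 101770 / [0.850 × (40.4 − 26.1)] = 8373 kg/h

ṁ_c = 8370 kg/h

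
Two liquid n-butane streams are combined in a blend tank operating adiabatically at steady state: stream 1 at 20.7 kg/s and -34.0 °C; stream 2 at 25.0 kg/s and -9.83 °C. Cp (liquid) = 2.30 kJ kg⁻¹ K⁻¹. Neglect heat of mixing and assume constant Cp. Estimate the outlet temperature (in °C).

Adiabatic, steady state ⇒ Σ ṁᵢCp,ᵢ(T_out − Tᵢ) = 0
Σ ṁᵢCp,ᵢTᵢ = 20.7×2.30×-34.0 + 25.0×2.30×-9.83 = -2184
Σ ṁᵢCp,ᵢ = 20.7×2.30 + 25.0×2.30 = 105.11
T_out = -2184 / 105.11 = -20.778 °C

T_out = -20.8 °C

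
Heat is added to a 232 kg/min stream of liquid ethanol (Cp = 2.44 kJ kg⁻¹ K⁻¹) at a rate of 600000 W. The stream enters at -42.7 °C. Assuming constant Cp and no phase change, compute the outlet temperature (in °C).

Q = 600000 W = 36000 kJ/min
ΔT = Q/(ṁ·Cp) = 36000/(232×2.44) = 63.595 K
T_out = -42.7 + 63.595 = 20.895 °C

T_out = 20.9 °C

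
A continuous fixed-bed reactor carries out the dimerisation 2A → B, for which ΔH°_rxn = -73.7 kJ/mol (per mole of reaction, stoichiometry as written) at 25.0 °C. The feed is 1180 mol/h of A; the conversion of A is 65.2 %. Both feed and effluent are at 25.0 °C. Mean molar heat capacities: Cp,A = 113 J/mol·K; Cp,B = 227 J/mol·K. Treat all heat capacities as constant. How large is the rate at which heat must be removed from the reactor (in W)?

Q_out = 7880 W

Extent of reaction ξ = 0.652 × 1180 / 2 = 384.68 mol/h
Reaction term: ξ·ΔH°_rxn = 384.68 × -73.7 = -28351 kJ/h
Q = ΔH = -28351 kJ/h = -7.8753 kW
Heat removed = 7875.3 W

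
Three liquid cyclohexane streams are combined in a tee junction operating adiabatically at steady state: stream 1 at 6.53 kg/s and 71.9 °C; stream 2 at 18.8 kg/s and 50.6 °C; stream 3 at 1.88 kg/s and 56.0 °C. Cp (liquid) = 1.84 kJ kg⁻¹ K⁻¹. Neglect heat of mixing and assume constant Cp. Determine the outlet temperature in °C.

T_out = 56.1 °C

No heat crosses the boundary, so H_out = H_in.
T_out = Σ ṁᵢCp,ᵢTᵢ / Σ ṁᵢCp,ᵢ
      = 2808 / 50.066 = 56.085 °C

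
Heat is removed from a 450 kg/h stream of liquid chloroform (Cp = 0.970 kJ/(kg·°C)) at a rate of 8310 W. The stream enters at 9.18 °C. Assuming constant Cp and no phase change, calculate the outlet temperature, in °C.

Q = 8310 W = 29916 kJ/h
ΔT = Q/(ṁ·Cp) = 29916/(450×0.970) = 68.536 K
T_out = 9.18 − 68.536 = -59.356 °C

T_out = -59.4 °C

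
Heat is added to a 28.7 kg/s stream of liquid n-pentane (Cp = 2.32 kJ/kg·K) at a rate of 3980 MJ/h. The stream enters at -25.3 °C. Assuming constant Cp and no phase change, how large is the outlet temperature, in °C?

Q = 3980 MJ/h = 1105.6 kJ/s
ΔT = Q/(ṁ·Cp) = 1105.6/(28.7×2.32) = 16.604 K
T_out = -25.3 + 16.604 = -8.6961 °C

T_out = -8.70 °C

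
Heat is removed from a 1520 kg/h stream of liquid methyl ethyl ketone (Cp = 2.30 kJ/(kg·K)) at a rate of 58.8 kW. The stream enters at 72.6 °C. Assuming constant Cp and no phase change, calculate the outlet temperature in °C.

T_out = 12.1 °C

Q = 58.8 kW = 211680 kJ/h
ΔT = Q/(ṁ·Cp) = 211680/(1520×2.30) = 60.549 K
T_out = 72.6 − 60.549 = 12.051 °C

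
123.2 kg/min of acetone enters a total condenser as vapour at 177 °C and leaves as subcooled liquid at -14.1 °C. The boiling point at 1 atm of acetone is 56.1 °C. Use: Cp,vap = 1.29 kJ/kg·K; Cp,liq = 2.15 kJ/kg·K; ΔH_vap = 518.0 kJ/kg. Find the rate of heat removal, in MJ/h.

Q_c = 6100 MJ/h

vapour 177→56.1 °C: -155.96 kJ/kg
condensation at 56.1 °C: -518 kJ/kg
liquid 56.1→-14.1 °C: -150.93 kJ/kg
Δh = -155.96 + -518 + -150.93 = -824.89 kJ/kg
Q = ṁ·Δh = 123.2 kg/min × -824.89 kJ/kg = -101630 kJ/min
|Q| = 1693.8 kW = 6097.6 MJ/h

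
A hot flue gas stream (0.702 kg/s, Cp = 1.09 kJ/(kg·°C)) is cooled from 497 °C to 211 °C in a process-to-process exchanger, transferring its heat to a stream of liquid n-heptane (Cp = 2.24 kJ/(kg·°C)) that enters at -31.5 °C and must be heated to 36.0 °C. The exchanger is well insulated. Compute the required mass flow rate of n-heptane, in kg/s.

Heat released by hot stream: Q = 0.702 × 1.09 × (497 − 211) = 218.84 kJ/s
Energy balance on cold side (adiabatic exchanger): Q = ṁ_c·Cp_c·(T_c,out − T_c,in)
ṁ_c = 218.84 / [2.24 × (36.0 − -31.5)] = 1.4474 kg/s

ṁ_c = 1.45 kg/s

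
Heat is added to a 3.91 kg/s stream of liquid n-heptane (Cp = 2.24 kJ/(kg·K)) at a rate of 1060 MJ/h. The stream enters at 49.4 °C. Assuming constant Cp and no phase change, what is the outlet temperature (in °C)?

Q = 1060 MJ/h = 294.44 kJ/s
ΔT = Q/(ṁ·Cp) = 294.44/(3.91×2.24) = 33.619 K
T_out = 49.4 + 33.619 = 83.019 °C

T_out = 83.0 °C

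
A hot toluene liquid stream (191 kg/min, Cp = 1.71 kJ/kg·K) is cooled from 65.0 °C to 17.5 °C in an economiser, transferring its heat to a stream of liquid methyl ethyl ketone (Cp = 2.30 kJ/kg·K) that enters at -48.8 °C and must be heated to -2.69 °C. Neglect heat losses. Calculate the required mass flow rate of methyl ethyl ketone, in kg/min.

Heat released by hot stream: Q = 191 × 1.71 × (65.0 − 17.5) = 15514 kJ/min
Energy balance on cold side (adiabatic exchanger): Q = ṁ_c·Cp_c·(T_c,out − T_c,in)
ṁ_c = 15514 / [2.30 × (-2.69 − -48.8)] = 146.29 kg/min

ṁ_c = 146 kg/min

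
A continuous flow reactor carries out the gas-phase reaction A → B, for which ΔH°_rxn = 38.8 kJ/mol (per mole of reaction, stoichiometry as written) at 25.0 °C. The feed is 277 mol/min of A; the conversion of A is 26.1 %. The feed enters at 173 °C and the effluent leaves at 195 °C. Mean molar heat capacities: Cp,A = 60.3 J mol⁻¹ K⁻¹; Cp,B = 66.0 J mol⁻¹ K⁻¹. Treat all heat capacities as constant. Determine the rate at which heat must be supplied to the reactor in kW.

Extent of reaction ξ = 0.261 × 277 = 72.297 mol/min
Reaction term: ξ·ΔH°_rxn = 72.297 × 38.8 = 2805.1 kJ/min
Sensible, feed 173→25 °C: -2472.1 kJ/min
Outlet flows (mol/min): A 204.7, B 72.297
Sensible, products 25→195 °C: 2909.6 kJ/min
Q = ΔH = 3242.6 kJ/min = 54.044 kW
Heat supplied = 54.044 kW

Q_in = 54.0 kW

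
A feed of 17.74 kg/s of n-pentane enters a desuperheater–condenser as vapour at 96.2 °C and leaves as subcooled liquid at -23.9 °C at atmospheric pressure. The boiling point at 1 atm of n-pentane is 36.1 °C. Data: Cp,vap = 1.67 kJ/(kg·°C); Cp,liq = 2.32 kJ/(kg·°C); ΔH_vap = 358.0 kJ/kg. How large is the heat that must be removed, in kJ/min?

Q_c = 636000 kJ/min

vapour 96.2→36.1 °C: -100.37 kJ/kg
condensation at 36.1 °C: -358 kJ/kg
liquid 36.1→-23.9 °C: -139.2 kJ/kg
Δh = -100.37 + -358 + -139.2 = -597.57 kJ/kg
Q = ṁ·Δh = 17.74 kg/s × -597.57 kJ/kg = -10601 kJ/s
|Q| = 10601 kW = 636050 kJ/min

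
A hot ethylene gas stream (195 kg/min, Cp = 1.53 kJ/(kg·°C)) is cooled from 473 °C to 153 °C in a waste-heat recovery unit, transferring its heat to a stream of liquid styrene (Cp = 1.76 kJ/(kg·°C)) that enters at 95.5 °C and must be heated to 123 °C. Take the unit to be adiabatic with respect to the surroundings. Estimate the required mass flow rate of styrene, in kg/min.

ṁ_c = 1970 kg/min

Heat released by hot stream: Q = 195 × 1.53 × (473 − 153) = 95472 kJ/min
Energy balance on cold side (adiabatic exchanger): Q = ṁ_c·Cp_c·(T_c,out − T_c,in)
ṁ_c = 95472 / [1.76 × (123 − 95.5)] = 1972.6 kg/min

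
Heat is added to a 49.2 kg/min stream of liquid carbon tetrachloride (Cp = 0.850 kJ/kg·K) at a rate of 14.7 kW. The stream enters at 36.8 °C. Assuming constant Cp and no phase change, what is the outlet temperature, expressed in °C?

T_out = 57.9 °C

Q = 14.7 kW = 882 kJ/min
ΔT = Q/(ṁ·Cp) = 882/(49.2×0.850) = 21.09 K
T_out = 36.8 + 21.09 = 57.89 °C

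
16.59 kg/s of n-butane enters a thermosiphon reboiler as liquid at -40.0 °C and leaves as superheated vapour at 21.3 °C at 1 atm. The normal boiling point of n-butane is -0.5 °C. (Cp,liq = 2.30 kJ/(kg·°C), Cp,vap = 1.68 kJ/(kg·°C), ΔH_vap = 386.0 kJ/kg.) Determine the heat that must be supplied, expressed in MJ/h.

liquid -40.0→-0.5 °C: 90.85 kJ/kg
vaporisation at -0.5 °C: 386 kJ/kg
vapour -0.5→21.3 °C: 36.624 kJ/kg
Δh = 90.85 + 386 + 36.624 = 513.47 kJ/kg
Q = ṁ·Δh = 16.59 kg/s × 513.47 kJ/kg = 8518.5 kJ/s
|Q| = 8518.5 kW = 30667 MJ/h

Q = 30700 MJ/h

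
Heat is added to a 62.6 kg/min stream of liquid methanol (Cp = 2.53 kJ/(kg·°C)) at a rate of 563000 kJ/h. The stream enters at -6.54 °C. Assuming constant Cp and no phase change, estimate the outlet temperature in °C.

T_out = 52.7 °C

Q = 563000 kJ/h = 9383.3 kJ/min
ΔT = Q/(ṁ·Cp) = 9383.3/(62.6×2.53) = 59.246 K
T_out = -6.54 + 59.246 = 52.706 °C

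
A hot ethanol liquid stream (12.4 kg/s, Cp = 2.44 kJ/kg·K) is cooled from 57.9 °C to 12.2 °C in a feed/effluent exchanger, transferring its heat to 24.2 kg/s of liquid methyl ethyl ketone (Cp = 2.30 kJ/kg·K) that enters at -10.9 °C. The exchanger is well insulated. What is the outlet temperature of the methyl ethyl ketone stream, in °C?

Heat released by hot stream: Q = 12.4 × 2.44 × (57.9 − 12.2) = 1382.7 kJ/s
Energy balance on cold side (adiabatic exchanger): Q = ṁ_c·Cp_c·(T_c,out − T_c,in)
T_c,out = -10.9 + 1382.7/(24.2 × 2.30) = 13.942 °C

T_c,out = 13.9 °C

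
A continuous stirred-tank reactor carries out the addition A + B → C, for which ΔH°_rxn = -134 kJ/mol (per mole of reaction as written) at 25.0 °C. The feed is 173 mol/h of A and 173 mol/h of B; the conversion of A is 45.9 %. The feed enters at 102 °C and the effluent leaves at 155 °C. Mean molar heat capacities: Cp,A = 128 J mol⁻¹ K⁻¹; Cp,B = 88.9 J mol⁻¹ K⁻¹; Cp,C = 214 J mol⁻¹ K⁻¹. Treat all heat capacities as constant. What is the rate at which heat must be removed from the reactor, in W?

Extent of reaction ξ = 0.459 × 173 = 79.407 mol/h
Reaction term: ξ·ΔH°_rxn = 79.407 × -134 = -10641 kJ/h
Sensible, feed 102→25 °C: -2889.3 kJ/h
Outlet flows (mol/h): A 93.593, B 93.593, C 79.407
Sensible, products 25→155 °C: 4848.1 kJ/h
Q = ΔH = -8681.7 kJ/h = -2.4116 kW
Heat removed = 2411.6 W

Q_out = 2410 W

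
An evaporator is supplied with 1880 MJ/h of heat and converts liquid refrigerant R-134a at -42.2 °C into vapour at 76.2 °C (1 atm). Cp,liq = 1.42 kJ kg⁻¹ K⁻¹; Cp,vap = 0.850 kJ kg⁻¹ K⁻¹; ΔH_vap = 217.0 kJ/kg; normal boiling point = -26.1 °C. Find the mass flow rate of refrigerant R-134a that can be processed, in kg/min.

Δh = 1.42×(-26.1−-42.2) + 217.0 + 0.850×(76.2−-26.1) = 326.82 kJ/kg
Q = 1880 MJ/h = 522.22 kJ/s = 31333 kJ/min
ṁ = Q/Δh = 31333 / 326.82 = 95.874 kg/min

ṁ = 95.9 kg/min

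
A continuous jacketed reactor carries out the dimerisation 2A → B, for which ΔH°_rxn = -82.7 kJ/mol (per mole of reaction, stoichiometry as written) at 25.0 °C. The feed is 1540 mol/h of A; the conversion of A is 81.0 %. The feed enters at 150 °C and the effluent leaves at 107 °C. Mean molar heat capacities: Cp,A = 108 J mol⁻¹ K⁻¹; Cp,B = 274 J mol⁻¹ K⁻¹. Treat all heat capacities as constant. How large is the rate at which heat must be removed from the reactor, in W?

Q_out = 15500 W

Extent of reaction ξ = 0.810 × 1540 / 2 = 623.7 mol/h
Reaction term: ξ·ΔH°_rxn = 623.7 × -82.7 = -51580 kJ/h
Sensible, feed 150→25 °C: -20790 kJ/h
Outlet flows (mol/h): A 292.6, B 623.7
Sensible, products 25→107 °C: 16605 kJ/h
Q = ΔH = -55765 kJ/h = -15.49 kW
Heat removed = 15490 W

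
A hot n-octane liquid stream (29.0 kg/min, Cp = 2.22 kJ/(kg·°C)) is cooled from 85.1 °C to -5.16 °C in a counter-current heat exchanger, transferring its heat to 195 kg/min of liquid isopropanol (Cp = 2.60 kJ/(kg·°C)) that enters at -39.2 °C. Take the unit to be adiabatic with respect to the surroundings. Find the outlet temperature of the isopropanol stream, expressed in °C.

Heat released by hot stream: Q = 29.0 × 2.22 × (85.1 − -5.16) = 5810.9 kJ/min
Energy balance on cold side (adiabatic exchanger): Q = ṁ_c·Cp_c·(T_c,out − T_c,in)
T_c,out = -39.2 + 5810.9/(195 × 2.60) = -27.739 °C

T_c,out = -27.7 °C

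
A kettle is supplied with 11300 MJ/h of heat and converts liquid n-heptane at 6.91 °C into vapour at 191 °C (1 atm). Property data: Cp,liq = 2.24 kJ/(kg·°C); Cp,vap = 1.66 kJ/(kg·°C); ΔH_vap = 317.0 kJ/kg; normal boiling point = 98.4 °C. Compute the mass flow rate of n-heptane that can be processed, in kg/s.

ṁ = 4.65 kg/s

Δh = 2.24×(98.4−6.91) + 317.0 + 1.66×(191−98.4) = 675.65 kJ/kg
Q = 11300 MJ/h = 3138.9 kJ/s = 3138.9 kJ/s
ṁ = Q/Δh = 3138.9 / 675.65 = 4.6457 kg/s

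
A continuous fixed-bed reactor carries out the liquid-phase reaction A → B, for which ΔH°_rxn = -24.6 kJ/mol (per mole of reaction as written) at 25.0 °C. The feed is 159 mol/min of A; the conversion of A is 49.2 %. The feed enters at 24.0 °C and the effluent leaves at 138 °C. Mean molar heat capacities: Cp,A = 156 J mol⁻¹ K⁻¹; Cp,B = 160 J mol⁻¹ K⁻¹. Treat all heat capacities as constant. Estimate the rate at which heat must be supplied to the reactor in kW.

Q_in = 15.6 kW

Extent of reaction ξ = 0.492 × 159 = 78.228 mol/min
Reaction term: ξ·ΔH°_rxn = 78.228 × -24.6 = -1924.4 kJ/min
Sensible, feed 24.0→25 °C: 24.804 kJ/min
Outlet flows (mol/min): A 80.772, B 78.228
Sensible, products 25→138 °C: 2838.2 kJ/min
Q = ΔH = 938.61 kJ/min = 15.643 kW
Heat supplied = 15.643 kW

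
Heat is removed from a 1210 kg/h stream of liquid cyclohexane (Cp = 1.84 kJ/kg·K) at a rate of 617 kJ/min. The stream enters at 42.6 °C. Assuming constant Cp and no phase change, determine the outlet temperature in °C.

T_out = 26.0 °C

Q = 617 kJ/min = 37020 kJ/h
ΔT = Q/(ṁ·Cp) = 37020/(1210×1.84) = 16.628 K
T_out = 42.6 − 16.628 = 25.972 °C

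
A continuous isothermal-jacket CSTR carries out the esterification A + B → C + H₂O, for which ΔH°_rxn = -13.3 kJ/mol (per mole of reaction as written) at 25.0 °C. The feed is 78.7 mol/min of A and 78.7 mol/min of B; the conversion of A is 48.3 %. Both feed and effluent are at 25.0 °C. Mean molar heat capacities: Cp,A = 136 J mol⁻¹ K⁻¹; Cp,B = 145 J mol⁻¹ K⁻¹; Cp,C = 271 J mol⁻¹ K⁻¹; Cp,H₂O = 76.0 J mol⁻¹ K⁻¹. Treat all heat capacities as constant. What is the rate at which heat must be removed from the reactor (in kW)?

Extent of reaction ξ = 0.483 × 78.7 = 38.012 mol/min
Reaction term: ξ·ΔH°_rxn = 38.012 × -13.3 = -505.56 kJ/min
Q = ΔH = -505.56 kJ/min = -8.426 kW
Heat removed = 8.426 kW

Q_out = 8.43 kW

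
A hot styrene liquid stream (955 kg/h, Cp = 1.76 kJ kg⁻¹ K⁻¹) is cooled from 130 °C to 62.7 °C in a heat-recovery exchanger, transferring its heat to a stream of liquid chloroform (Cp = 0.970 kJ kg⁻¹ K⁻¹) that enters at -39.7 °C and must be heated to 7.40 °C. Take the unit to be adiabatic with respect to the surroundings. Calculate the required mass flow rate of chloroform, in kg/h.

Heat released by hot stream: Q = 955 × 1.76 × (130 − 62.7) = 113120 kJ/h
Energy balance on cold side (adiabatic exchanger): Q = ṁ_c·Cp_c·(T_c,out − T_c,in)
ṁ_c = 113120 / [0.970 × (7.40 − -39.7)] = 2475.9 kg/h

ṁ_c = 2480 kg/h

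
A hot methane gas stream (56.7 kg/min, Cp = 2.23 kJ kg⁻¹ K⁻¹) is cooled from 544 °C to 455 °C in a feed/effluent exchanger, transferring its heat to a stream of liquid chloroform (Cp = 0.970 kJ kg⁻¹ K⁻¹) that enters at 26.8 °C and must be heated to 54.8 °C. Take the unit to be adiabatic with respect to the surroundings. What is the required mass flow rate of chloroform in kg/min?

ṁ_c = 414 kg/min

Heat released by hot stream: Q = 56.7 × 2.23 × (544 − 455) = 11253 kJ/min
Energy balance on cold side (adiabatic exchanger): Q = ṁ_c·Cp_c·(T_c,out − T_c,in)
ṁ_c = 11253 / [0.970 × (54.8 − 26.8)] = 414.33 kg/min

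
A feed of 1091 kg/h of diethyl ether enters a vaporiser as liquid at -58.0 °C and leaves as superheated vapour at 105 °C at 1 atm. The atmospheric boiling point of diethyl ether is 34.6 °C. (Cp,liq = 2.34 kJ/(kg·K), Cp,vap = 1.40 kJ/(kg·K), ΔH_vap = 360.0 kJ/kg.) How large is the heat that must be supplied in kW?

liquid -58.0→34.6 °C: 216.68 kJ/kg
vaporisation at 34.6 °C: 360 kJ/kg
vapour 34.6→105 °C: 98.56 kJ/kg
Δh = 216.68 + 360 + 98.56 = 675.24 kJ/kg
Q = ṁ·Δh = 1091 kg/h × 675.24 kJ/kg = 736690 kJ/h
|Q| = 204.64 kW

Q = 205 kW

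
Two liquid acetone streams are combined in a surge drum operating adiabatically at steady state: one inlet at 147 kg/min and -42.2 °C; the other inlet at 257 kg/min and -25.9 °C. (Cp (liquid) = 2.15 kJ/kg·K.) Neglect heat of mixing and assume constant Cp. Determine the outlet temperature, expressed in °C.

T_out = -31.8 °C

Energy balance with Q = 0: Σ ṁᵢCp,ᵢ(T_out − Tᵢ) = 0
Σ ṁᵢCp,ᵢTᵢ = 147×2.15×-42.2 + 257×2.15×-25.9 = -27648
Σ ṁᵢCp,ᵢ = 147×2.15 + 257×2.15 = 868.6
T_out = -27648 / 868.6 = -31.831 °C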